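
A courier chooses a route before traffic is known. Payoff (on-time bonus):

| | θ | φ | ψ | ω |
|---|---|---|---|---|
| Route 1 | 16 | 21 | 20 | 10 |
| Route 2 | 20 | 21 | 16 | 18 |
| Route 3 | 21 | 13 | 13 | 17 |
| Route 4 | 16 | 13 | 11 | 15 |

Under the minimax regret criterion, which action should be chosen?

Route 2

Column bests: θ=21, φ=21, ψ=20, ω=18.
Route 1 regrets: 5, 0, 0, 8 → max 8
Route 2 regrets: 1, 0, 4, 0 → max 4
Route 3 regrets: 0, 8, 7, 1 → max 8
Route 4 regrets: 5, 8, 9, 3 → max 9
Smallest max regret = 4 → Route 2.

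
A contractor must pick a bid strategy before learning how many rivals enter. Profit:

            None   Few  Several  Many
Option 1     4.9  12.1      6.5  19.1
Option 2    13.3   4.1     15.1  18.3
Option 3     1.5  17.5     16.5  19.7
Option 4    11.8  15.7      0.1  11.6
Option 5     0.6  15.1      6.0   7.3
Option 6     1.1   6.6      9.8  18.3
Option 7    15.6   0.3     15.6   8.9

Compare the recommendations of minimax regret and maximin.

Column bests: None=15.6, Few=17.5, Several=16.5, Many=19.7.
Option 1 regrets: 10.7, 5.4, 10.0, 0.6 → max 10.7
Option 2 regrets: 2.3, 13.4, 1.4, 1.4 → max 13.4
Option 3 regrets: 14.1, 0.0, 0.0, 0.0 → max 14.1
Option 4 regrets: 3.8, 1.8, 16.4, 8.1 → max 16.4
Option 5 regrets: 15.0, 2.4, 10.5, 12.4 → max 15.0
Option 6 regrets: 14.5, 10.9, 6.7, 1.4 → max 14.5
Option 7 regrets: 0.0, 17.2, 0.9, 10.8 → max 17.2
Smallest max regret = 10.7 → Option 1.
Row minima: Option 1=4.9, Option 2=4.1, Option 3=1.5, Option 4=0.1, Option 5=0.6, Option 6=1.1, Option 7=0.3
Best worst-case = 4.9 → Option 1.

minimax regret → Option 1; maximin → Option 1 (agree)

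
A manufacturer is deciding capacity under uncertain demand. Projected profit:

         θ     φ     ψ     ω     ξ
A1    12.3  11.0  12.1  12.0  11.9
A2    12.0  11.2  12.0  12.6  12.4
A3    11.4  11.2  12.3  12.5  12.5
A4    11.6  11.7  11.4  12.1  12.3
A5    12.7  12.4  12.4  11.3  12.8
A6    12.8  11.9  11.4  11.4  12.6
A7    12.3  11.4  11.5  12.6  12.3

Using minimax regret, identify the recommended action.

Column bests: θ=12.8, φ=12.4, ψ=12.4, ω=12.6, ξ=12.8.
A1 regrets: 0.5, 1.4, 0.3, 0.6, 0.9 → max 1.4
A2 regrets: 0.8, 1.2, 0.4, 0.0, 0.4 → max 1.2
A3 regrets: 1.4, 1.2, 0.1, 0.1, 0.3 → max 1.4
A4 regrets: 1.2, 0.7, 1.0, 0.5, 0.5 → max 1.2
A5 regrets: 0.1, 0.0, 0.0, 1.3, 0.0 → max 1.3
A6 regrets: 0.0, 0.5, 1.0, 1.2, 0.2 → max 1.2
A7 regrets: 0.5, 1.0, 0.9, 0.0, 0.5 → max 1.0
Smallest max regret = 1.0 → A7.

A7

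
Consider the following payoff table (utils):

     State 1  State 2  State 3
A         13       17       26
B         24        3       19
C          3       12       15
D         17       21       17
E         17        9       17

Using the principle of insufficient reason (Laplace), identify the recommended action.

Row averages: A=56/3, B=46/3, C=10, D=55/3, E=43/3
Highest average = 56/3 → A.

A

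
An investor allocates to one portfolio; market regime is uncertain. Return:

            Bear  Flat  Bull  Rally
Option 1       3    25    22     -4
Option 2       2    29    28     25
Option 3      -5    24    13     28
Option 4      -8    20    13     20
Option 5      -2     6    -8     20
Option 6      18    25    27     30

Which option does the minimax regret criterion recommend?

Column bests: Bear=18, Flat=29, Bull=28, Rally=30.
Option 1 regrets: 15, 4, 6, 34 → max 34
Option 2 regrets: 16, 0, 0, 5 → max 16
Option 3 regrets: 23, 5, 15, 2 → max 23
Option 4 regrets: 26, 9, 15, 10 → max 26
Option 5 regrets: 20, 23, 36, 10 → max 36
Option 6 regrets: 0, 4, 1, 0 → max 4
Smallest max regret = 4 → Option 6.

Option 6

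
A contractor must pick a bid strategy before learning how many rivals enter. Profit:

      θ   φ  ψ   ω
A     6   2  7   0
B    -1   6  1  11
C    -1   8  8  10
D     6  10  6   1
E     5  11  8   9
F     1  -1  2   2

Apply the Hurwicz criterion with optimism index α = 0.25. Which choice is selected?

A: 0.25·7 + 0.75·0 = 1.75
B: 0.25·11 + 0.75·(-1) = 2
C: 0.25·10 + 0.75·(-1) = 1.75
D: 0.25·10 + 0.75·1 = 3.25
E: 0.25·11 + 0.75·5 = 6.5
F: 0.25·2 + 0.75·(-1) = -0.25
Highest Hurwicz score = 6.5 → E.

E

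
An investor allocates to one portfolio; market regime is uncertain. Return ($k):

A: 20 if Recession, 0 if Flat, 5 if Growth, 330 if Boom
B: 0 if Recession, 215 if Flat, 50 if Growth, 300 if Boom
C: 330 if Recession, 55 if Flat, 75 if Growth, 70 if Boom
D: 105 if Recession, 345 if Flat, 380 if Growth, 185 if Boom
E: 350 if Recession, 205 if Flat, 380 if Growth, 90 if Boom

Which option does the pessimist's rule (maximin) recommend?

D

Row minima: A=0, B=0, C=55, D=105, E=90
Best worst-case = 105 → D.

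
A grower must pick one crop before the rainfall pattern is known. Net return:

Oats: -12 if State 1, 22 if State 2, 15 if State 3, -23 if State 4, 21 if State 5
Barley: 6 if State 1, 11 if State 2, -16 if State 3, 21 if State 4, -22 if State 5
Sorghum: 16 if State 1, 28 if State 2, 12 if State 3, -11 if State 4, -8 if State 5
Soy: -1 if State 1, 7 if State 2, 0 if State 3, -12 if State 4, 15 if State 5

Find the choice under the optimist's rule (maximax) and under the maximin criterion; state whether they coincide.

maximax → Sorghum; maximin → Sorghum (agree)

Row maxima: Oats=22, Barley=21, Sorghum=28, Soy=15
Best best-case = 28 → Sorghum.
Row minima: Oats=-23, Barley=-22, Sorghum=-11, Soy=-12
Best worst-case = -11 → Sorghum.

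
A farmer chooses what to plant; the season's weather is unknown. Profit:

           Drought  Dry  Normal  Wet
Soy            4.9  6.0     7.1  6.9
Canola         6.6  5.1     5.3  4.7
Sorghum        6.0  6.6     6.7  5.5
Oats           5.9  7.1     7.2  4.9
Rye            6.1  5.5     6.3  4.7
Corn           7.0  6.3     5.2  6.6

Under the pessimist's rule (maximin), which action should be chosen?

Row minima: Soy=4.9, Canola=4.7, Sorghum=5.5, Oats=4.9, Rye=4.7, Corn=5.2
Best worst-case = 5.5 → Sorghum.

Sorghum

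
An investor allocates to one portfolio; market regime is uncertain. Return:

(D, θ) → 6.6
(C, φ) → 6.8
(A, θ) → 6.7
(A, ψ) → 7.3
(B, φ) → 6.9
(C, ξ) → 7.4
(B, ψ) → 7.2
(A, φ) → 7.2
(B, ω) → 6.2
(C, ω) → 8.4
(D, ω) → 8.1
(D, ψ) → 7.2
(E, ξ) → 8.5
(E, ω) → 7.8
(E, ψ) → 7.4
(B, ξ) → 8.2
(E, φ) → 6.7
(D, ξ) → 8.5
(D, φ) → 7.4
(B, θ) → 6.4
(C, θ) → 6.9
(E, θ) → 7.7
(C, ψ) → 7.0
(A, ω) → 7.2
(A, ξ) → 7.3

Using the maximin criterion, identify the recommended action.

Row minima: A=6.7, B=6.2, C=6.8, D=6.6, E=6.7
Best worst-case = 6.8 → C.

C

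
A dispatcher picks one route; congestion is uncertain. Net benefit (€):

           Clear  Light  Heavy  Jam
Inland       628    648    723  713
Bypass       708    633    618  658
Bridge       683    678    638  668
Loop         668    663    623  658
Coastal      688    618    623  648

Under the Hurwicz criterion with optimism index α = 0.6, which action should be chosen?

Inland

Inland: 0.6·723 + 0.4·628 = 685
Bypass: 0.6·708 + 0.4·618 = 672
Bridge: 0.6·683 + 0.4·638 = 665
Loop: 0.6·668 + 0.4·623 = 650
Coastal: 0.6·688 + 0.4·618 = 660
Highest Hurwicz score = 685 → Inland.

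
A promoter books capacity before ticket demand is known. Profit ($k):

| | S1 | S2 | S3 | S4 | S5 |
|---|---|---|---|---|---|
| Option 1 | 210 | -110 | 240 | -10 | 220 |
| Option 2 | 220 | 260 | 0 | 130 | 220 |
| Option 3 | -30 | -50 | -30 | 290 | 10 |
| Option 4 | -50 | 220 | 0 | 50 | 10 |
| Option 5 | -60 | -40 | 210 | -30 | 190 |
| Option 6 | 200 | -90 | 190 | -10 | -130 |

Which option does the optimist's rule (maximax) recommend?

Row maxima: Option 1=240, Option 2=260, Option 3=290, Option 4=220, Option 5=210, Option 6=200
Best best-case = 290 → Option 3.

Option 3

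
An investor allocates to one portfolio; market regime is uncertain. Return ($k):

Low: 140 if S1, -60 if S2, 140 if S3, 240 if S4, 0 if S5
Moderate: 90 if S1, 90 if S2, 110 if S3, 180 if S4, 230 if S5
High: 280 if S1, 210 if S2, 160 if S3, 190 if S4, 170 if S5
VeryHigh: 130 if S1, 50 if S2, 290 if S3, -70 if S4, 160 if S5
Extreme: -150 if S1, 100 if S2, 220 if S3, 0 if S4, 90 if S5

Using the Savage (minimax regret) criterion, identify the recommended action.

Column bests: S1=280, S2=210, S3=290, S4=240, S5=230.
Low regrets: 140, 270, 150, 0, 230 → max 270
Moderate regrets: 190, 120, 180, 60, 0 → max 190
High regrets: 0, 0, 130, 50, 60 → max 130
VeryHigh regrets: 150, 160, 0, 310, 70 → max 310
Extreme regrets: 430, 110, 70, 240, 140 → max 430
Smallest max regret = 130 → High.

High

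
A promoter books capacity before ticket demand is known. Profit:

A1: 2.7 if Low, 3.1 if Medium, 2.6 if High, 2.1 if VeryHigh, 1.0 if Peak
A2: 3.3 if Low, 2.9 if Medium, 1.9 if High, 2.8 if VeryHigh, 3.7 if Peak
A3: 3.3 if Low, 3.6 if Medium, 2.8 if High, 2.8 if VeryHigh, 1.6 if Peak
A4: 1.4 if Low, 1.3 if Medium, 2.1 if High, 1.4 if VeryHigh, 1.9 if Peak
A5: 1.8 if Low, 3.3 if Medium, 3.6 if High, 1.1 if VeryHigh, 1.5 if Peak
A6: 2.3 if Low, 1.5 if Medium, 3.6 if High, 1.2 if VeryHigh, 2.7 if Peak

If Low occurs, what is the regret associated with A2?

Best payoff under Low is 3.3.
Regret = 3.3 − 3.3 = 0.0.

0.0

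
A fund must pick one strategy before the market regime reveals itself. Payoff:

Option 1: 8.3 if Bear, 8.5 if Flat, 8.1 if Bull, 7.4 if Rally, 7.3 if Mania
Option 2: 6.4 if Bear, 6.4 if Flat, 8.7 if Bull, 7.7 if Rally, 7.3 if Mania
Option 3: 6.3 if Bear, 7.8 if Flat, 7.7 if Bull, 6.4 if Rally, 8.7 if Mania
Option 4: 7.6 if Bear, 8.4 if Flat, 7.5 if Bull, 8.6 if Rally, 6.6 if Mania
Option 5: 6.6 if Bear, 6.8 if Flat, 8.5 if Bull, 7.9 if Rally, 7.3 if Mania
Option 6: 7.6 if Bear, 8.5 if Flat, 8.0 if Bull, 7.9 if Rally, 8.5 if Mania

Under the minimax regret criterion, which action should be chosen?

Column bests: Bear=8.3, Flat=8.5, Bull=8.7, Rally=8.6, Mania=8.7.
Option 1 regrets: 0.0, 0.0, 0.6, 1.2, 1.4 → max 1.4
Option 2 regrets: 1.9, 2.1, 0.0, 0.9, 1.4 → max 2.1
Option 3 regrets: 2.0, 0.7, 1.0, 2.2, 0.0 → max 2.2
Option 4 regrets: 0.7, 0.1, 1.2, 0.0, 2.1 → max 2.1
Option 5 regrets: 1.7, 1.7, 0.2, 0.7, 1.4 → max 1.7
Option 6 regrets: 0.7, 0.0, 0.7, 0.7, 0.2 → max 0.7
Smallest max regret = 0.7 → Option 6.

Option 6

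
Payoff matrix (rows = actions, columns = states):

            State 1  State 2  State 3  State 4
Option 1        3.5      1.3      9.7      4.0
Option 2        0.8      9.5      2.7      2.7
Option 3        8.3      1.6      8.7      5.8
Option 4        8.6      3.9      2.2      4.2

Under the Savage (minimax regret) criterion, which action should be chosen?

Option 4

Column bests: State 1=8.6, State 2=9.5, State 3=9.7, State 4=5.8.
Option 1 regrets: 5.1, 8.2, 0.0, 1.8 → max 8.2
Option 2 regrets: 7.8, 0.0, 7.0, 3.1 → max 7.8
Option 3 regrets: 0.3, 7.9, 1.0, 0.0 → max 7.9
Option 4 regrets: 0.0, 5.6, 7.5, 1.6 → max 7.5
Smallest max regret = 7.5 → Option 4.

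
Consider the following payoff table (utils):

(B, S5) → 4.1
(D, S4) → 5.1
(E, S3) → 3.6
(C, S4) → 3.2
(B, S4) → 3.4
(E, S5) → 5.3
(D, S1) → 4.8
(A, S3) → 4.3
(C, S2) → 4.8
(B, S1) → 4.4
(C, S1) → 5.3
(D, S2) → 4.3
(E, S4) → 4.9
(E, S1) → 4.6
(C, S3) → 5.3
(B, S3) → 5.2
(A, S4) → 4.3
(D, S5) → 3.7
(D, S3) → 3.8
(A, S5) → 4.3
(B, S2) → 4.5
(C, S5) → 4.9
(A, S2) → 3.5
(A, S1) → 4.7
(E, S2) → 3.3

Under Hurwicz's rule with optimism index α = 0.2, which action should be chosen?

A: 0.2·4.7 + 0.8·3.5 = 3.74
B: 0.2·5.2 + 0.8·3.4 = 3.76
C: 0.2·5.3 + 0.8·3.2 = 3.62
D: 0.2·5.1 + 0.8·3.7 = 3.98
E: 0.2·5.3 + 0.8·3.3 = 3.7
Highest Hurwicz score = 3.98 → D.

D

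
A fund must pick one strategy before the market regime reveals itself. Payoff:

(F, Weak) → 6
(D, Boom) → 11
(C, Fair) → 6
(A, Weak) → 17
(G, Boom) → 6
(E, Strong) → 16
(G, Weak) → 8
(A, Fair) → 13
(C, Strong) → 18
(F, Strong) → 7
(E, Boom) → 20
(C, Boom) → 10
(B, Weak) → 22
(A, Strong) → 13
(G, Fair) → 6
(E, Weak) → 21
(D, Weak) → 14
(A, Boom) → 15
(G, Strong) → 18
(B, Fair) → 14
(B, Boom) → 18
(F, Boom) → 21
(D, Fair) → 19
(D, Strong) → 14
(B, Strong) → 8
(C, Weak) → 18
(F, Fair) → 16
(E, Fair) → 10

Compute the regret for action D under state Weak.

8

Best payoff under Weak is 22.
Regret = 22 − 14 = 8.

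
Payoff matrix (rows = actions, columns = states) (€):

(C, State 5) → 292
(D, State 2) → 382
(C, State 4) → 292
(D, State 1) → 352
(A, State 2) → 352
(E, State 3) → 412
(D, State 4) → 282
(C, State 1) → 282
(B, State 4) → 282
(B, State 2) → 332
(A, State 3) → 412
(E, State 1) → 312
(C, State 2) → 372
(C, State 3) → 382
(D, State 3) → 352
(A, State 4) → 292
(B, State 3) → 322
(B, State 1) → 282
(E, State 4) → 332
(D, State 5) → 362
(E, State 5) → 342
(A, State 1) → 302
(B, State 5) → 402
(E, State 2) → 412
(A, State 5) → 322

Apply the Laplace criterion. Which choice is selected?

Row averages: A=336, B=324, C=324, D=346, E=362
Highest average = 362 → E.

E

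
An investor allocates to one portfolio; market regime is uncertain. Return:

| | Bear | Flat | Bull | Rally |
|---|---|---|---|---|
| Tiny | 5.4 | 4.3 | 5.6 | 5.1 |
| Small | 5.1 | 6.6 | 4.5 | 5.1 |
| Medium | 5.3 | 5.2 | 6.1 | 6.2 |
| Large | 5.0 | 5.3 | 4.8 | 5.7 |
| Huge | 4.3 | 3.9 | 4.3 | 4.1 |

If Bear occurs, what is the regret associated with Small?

0.3

Best payoff under Bear is 5.4.
Regret = 5.4 − 5.1 = 0.3.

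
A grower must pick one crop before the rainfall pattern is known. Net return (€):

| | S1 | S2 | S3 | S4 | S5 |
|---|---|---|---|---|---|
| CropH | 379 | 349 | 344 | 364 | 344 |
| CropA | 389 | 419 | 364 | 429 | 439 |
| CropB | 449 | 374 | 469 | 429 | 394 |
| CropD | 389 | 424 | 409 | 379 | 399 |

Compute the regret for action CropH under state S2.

Best payoff under S2 is 424.
Regret = 424 − 349 = 75.

75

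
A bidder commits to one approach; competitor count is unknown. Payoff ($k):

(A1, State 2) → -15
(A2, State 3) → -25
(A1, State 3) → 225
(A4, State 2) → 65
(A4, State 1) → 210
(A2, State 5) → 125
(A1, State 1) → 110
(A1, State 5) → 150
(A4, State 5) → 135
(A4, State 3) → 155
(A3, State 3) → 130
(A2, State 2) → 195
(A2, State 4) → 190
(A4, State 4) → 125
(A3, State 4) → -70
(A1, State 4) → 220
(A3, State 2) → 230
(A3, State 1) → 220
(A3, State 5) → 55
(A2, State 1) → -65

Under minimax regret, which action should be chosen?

A4

Column bests: State 1=220, State 2=230, State 3=225, State 4=220, State 5=150.
A1 regrets: 110, 245, 0, 0, 0 → max 245
A2 regrets: 285, 35, 250, 30, 25 → max 285
A3 regrets: 0, 0, 95, 290, 95 → max 290
A4 regrets: 10, 165, 70, 95, 15 → max 165
Smallest max regret = 165 → A4.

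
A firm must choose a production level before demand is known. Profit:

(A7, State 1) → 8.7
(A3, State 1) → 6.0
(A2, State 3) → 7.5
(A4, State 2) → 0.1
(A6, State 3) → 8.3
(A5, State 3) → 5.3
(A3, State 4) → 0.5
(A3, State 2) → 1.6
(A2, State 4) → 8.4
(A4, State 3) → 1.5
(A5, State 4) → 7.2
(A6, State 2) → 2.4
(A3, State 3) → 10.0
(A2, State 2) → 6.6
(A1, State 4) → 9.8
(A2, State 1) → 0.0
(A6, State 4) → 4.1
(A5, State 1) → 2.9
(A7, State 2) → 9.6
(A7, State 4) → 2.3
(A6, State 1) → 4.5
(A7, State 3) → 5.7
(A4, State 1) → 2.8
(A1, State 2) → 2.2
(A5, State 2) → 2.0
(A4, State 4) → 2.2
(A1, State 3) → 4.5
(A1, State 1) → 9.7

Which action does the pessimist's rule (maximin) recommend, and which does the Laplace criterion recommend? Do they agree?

Row minima: A1=2.2, A2=0.0, A3=0.5, A4=0.1, A5=2.0, A6=2.4, A7=2.3
Best worst-case = 2.4 → A6.
Row averages: A1=6.55, A2=5.625, A3=4.525, A4=1.65, A5=4.35, A6=4.825, A7=6.575
Highest average = 6.575 → A7.

maximin → A6; laplace → A7 (disagree)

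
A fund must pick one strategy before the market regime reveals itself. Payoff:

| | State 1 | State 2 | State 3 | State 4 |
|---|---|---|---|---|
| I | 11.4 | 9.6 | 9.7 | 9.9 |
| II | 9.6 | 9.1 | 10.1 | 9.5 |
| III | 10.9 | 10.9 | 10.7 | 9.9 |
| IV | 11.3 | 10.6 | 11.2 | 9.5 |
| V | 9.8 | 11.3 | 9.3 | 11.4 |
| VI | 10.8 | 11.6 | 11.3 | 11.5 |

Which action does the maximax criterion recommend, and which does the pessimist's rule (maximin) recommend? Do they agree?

maximax → VI; maximin → VI (agree)

Row maxima: I=11.4, II=10.1, III=10.9, IV=11.3, V=11.4, VI=11.6
Best best-case = 11.6 → VI.
Row minima: I=9.6, II=9.1, III=9.9, IV=9.5, V=9.3, VI=10.8
Best worst-case = 10.8 → VI.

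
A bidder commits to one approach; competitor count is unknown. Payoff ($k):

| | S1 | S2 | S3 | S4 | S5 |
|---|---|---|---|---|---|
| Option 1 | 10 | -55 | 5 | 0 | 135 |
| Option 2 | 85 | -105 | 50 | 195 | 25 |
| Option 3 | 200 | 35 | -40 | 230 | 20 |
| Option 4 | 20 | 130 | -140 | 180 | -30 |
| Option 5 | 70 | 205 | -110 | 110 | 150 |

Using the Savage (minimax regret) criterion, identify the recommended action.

Column bests: S1=200, S2=205, S3=50, S4=230, S5=150.
Option 1 regrets: 190, 260, 45, 230, 15 → max 260
Option 2 regrets: 115, 310, 0, 35, 125 → max 310
Option 3 regrets: 0, 170, 90, 0, 130 → max 170
Option 4 regrets: 180, 75, 190, 50, 180 → max 190
Option 5 regrets: 130, 0, 160, 120, 0 → max 160
Smallest max regret = 160 → Option 5.

Option 5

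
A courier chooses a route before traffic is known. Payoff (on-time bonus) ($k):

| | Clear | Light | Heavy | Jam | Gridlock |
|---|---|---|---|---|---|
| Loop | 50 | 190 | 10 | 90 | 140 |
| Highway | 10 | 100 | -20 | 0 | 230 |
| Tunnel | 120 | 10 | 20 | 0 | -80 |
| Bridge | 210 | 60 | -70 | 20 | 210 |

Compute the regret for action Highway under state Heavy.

40

Best payoff under Heavy is 20.
Regret = 20 − (-20) = 40.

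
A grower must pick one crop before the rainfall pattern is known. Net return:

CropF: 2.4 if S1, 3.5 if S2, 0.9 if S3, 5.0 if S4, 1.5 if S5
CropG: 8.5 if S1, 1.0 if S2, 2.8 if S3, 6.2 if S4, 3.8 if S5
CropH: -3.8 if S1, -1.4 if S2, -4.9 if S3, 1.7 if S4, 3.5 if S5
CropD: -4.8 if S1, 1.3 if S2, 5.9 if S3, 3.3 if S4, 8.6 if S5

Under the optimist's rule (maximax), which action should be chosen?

Row maxima: CropF=5.0, CropG=8.5, CropH=3.5, CropD=8.6
Best best-case = 8.6 → CropD.

CropD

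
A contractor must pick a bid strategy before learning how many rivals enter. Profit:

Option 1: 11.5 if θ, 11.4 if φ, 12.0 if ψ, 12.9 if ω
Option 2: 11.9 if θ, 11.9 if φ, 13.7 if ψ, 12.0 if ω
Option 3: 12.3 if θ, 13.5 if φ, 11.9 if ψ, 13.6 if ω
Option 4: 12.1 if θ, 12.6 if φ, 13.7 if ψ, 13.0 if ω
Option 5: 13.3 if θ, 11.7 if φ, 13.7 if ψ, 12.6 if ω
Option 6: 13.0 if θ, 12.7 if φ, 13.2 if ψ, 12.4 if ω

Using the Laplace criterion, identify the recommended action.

Row averages: Option 1=11.95, Option 2=12.375, Option 3=12.825, Option 4=12.85, Option 5=12.825, Option 6=12.825
Highest average = 12.85 → Option 4.

Option 4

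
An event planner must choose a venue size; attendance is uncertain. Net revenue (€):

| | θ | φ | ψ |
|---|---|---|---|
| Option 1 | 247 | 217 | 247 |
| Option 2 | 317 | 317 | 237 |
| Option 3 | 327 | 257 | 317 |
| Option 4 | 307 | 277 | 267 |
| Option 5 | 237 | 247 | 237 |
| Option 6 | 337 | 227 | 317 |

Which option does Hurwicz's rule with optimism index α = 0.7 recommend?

Option 1: 0.7·247 + 0.3·217 = 238
Option 2: 0.7·317 + 0.3·237 = 293
Option 3: 0.7·327 + 0.3·257 = 306
Option 4: 0.7·307 + 0.3·267 = 295
Option 5: 0.7·247 + 0.3·237 = 244
Option 6: 0.7·337 + 0.3·227 = 304
Highest Hurwicz score = 306 → Option 3.

Option 3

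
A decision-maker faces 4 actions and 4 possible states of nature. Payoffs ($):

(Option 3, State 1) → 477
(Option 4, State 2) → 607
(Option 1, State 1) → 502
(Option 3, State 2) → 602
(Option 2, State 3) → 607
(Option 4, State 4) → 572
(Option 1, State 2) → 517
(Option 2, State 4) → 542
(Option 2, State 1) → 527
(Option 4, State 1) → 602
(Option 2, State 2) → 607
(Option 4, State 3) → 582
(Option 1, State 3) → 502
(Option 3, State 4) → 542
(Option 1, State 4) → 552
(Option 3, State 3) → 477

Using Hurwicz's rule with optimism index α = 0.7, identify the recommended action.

Option 1: 0.7·552 + 0.3·502 = 537
Option 2: 0.7·607 + 0.3·527 = 583
Option 3: 0.7·602 + 0.3·477 = 564.5
Option 4: 0.7·607 + 0.3·572 = 596.5
Highest Hurwicz score = 596.5 → Option 4.

Option 4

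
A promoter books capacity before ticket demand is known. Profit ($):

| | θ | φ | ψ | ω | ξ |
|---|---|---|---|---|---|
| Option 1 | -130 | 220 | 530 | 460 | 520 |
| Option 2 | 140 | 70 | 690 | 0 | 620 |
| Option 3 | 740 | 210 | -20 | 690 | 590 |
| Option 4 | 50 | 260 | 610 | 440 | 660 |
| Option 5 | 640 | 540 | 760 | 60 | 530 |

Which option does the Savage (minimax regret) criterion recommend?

Option 5

Column bests: θ=740, φ=540, ψ=760, ω=690, ξ=660.
Option 1 regrets: 870, 320, 230, 230, 140 → max 870
Option 2 regrets: 600, 470, 70, 690, 40 → max 690
Option 3 regrets: 0, 330, 780, 0, 70 → max 780
Option 4 regrets: 690, 280, 150, 250, 0 → max 690
Option 5 regrets: 100, 0, 0, 630, 130 → max 630
Smallest max regret = 630 → Option 5.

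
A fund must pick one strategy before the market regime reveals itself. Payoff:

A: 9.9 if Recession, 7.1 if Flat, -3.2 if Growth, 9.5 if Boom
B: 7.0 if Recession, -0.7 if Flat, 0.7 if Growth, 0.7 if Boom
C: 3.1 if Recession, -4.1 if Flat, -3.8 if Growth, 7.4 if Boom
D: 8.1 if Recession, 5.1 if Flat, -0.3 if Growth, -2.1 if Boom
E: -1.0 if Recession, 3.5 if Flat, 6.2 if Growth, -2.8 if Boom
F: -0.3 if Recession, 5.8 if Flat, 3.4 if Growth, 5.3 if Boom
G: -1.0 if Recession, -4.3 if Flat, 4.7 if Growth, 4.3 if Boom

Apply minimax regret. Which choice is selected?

Column bests: Recession=9.9, Flat=7.1, Growth=6.2, Boom=9.5.
A regrets: 0.0, 0.0, 9.4, 0.0 → max 9.4
B regrets: 2.9, 7.8, 5.5, 8.8 → max 8.8
C regrets: 6.8, 11.2, 10.0, 2.1 → max 11.2
D regrets: 1.8, 2.0, 6.5, 11.6 → max 11.6
E regrets: 10.9, 3.6, 0.0, 12.3 → max 12.3
F regrets: 10.2, 1.3, 2.8, 4.2 → max 10.2
G regrets: 10.9, 11.4, 1.5, 5.2 → max 11.4
Smallest max regret = 8.8 → B.

B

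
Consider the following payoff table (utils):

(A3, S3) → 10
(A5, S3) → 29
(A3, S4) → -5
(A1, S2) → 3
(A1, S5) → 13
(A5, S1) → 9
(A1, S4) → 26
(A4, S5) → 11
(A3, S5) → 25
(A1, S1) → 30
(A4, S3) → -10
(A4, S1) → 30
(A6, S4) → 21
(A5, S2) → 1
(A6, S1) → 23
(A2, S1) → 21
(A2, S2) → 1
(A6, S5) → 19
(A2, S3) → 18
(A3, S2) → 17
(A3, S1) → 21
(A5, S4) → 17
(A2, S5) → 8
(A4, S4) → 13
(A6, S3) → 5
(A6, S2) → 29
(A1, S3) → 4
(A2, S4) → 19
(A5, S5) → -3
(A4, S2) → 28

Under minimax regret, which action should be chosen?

Column bests: S1=30, S2=29, S3=29, S4=26, S5=25.
A1 regrets: 0, 26, 25, 0, 12 → max 26
A2 regrets: 9, 28, 11, 7, 17 → max 28
A3 regrets: 9, 12, 19, 31, 0 → max 31
A4 regrets: 0, 1, 39, 13, 14 → max 39
A5 regrets: 21, 28, 0, 9, 28 → max 28
A6 regrets: 7, 0, 24, 5, 6 → max 24
Smallest max regret = 24 → A6.

A6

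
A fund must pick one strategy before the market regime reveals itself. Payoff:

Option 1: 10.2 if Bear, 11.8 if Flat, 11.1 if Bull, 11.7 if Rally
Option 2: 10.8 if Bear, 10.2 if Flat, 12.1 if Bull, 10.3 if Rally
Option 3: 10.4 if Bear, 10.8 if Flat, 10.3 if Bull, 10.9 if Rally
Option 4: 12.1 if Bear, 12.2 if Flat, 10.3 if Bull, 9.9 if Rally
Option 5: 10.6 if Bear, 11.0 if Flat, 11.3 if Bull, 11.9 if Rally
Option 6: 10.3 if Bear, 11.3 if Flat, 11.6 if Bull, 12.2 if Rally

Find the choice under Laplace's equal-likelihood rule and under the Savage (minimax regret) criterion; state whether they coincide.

Row averages: Option 1=11.2, Option 2=10.85, Option 3=10.6, Option 4=11.125, Option 5=11.2, Option 6=11.35
Highest average = 11.35 → Option 6.
Column bests: Bear=12.1, Flat=12.2, Bull=12.1, Rally=12.2.
Option 1 regrets: 1.9, 0.4, 1.0, 0.5 → max 1.9
Option 2 regrets: 1.3, 2.0, 0.0, 1.9 → max 2.0
Option 3 regrets: 1.7, 1.4, 1.8, 1.3 → max 1.8
Option 4 regrets: 0.0, 0.0, 1.8, 2.3 → max 2.3
Option 5 regrets: 1.5, 1.2, 0.8, 0.3 → max 1.5
Option 6 regrets: 1.8, 0.9, 0.5, 0.0 → max 1.8
Smallest max regret = 1.5 → Option 5.

laplace → Option 6; minimax regret → Option 5 (disagree)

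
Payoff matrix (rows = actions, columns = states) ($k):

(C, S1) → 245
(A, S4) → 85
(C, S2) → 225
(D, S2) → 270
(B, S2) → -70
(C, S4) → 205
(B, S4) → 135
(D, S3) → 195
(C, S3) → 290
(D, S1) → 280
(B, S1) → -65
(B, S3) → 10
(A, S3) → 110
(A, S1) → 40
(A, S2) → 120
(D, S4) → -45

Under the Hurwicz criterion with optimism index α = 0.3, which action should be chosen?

C

A: 0.3·120 + 0.7·40 = 64
B: 0.3·135 + 0.7·(-70) = -8.5
C: 0.3·290 + 0.7·205 = 230.5
D: 0.3·280 + 0.7·(-45) = 52.5
Highest Hurwicz score = 230.5 → C.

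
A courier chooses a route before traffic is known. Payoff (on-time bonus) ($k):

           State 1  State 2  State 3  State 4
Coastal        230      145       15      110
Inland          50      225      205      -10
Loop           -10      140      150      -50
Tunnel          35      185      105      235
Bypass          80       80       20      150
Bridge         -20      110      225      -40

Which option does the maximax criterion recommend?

Row maxima: Coastal=230, Inland=225, Loop=150, Tunnel=235, Bypass=150, Bridge=225
Best best-case = 235 → Tunnel.

Tunnel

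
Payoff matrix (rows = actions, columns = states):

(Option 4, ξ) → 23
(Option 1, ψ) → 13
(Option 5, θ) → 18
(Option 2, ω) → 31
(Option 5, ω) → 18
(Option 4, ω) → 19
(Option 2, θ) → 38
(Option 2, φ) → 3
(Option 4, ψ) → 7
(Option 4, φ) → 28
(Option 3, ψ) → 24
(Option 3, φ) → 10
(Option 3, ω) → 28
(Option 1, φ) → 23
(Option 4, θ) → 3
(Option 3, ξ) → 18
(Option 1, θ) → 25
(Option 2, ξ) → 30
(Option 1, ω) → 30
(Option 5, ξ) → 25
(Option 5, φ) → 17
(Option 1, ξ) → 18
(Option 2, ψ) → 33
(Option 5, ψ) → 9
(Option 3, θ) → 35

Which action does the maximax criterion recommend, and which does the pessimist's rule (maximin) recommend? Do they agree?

Row maxima: Option 1=30, Option 2=38, Option 3=35, Option 4=28, Option 5=25
Best best-case = 38 → Option 2.
Row minima: Option 1=13, Option 2=3, Option 3=10, Option 4=3, Option 5=9
Best worst-case = 13 → Option 1.

maximax → Option 2; maximin → Option 1 (disagree)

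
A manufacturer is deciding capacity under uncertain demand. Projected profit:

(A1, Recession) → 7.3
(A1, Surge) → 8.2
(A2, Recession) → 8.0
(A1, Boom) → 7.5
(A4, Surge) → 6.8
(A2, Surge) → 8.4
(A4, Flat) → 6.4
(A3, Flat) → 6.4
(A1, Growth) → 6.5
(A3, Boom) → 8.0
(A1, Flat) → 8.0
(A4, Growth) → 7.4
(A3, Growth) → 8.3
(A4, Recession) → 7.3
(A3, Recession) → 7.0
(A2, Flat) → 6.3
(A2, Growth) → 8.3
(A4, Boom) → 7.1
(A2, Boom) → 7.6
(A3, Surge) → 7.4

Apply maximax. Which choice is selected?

Row maxima: A1=8.2, A2=8.4, A3=8.3, A4=7.4
Best best-case = 8.4 → A2.

A2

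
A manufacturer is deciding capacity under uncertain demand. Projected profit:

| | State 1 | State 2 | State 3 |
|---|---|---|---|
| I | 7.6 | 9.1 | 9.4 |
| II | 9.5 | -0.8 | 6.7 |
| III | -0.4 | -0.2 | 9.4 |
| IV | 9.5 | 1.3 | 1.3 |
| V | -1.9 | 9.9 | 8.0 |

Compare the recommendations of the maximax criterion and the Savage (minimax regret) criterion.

Row maxima: I=9.4, II=9.5, III=9.4, IV=9.5, V=9.9
Best best-case = 9.9 → V.
Column bests: State 1=9.5, State 2=9.9, State 3=9.4.
I regrets: 1.9, 0.8, 0.0 → max 1.9
II regrets: 0.0, 10.7, 2.7 → max 10.7
III regrets: 9.9, 10.1, 0.0 → max 10.1
IV regrets: 0.0, 8.6, 8.1 → max 8.6
V regrets: 11.4, 0.0, 1.4 → max 11.4
Smallest max regret = 1.9 → I.

maximax → V; minimax regret → I (disagree)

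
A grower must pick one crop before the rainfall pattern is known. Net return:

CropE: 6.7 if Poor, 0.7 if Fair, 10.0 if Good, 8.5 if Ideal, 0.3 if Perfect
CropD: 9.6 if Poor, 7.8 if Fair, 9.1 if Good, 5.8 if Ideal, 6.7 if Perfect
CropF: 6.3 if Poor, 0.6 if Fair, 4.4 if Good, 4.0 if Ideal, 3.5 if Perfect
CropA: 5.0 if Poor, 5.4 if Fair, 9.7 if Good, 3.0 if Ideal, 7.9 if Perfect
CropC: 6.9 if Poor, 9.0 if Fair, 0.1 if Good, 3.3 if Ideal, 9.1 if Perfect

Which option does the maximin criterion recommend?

Row minima: CropE=0.3, CropD=5.8, CropF=0.6, CropA=3.0, CropC=0.1
Best worst-case = 5.8 → CropD.

CropD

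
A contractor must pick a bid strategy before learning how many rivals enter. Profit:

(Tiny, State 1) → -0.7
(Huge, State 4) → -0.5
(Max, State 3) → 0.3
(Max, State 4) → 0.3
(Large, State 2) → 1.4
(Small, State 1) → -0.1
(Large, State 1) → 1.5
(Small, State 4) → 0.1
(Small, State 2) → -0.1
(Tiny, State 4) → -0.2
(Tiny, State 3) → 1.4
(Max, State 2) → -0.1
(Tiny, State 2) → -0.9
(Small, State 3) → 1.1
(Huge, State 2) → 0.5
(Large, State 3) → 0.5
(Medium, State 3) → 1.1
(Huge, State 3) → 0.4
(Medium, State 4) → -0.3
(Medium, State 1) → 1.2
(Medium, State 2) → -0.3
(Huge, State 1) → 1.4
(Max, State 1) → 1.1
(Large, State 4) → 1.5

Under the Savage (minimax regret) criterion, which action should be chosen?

Large

Column bests: State 1=1.5, State 2=1.4, State 3=1.4, State 4=1.5.
Tiny regrets: 2.2, 2.3, 0.0, 1.7 → max 2.3
Small regrets: 1.6, 1.5, 0.3, 1.4 → max 1.6
Medium regrets: 0.3, 1.7, 0.3, 1.8 → max 1.8
Large regrets: 0.0, 0.0, 0.9, 0.0 → max 0.9
Huge regrets: 0.1, 0.9, 1.0, 2.0 → max 2.0
Max regrets: 0.4, 1.5, 1.1, 1.2 → max 1.5
Smallest max regret = 0.9 → Large.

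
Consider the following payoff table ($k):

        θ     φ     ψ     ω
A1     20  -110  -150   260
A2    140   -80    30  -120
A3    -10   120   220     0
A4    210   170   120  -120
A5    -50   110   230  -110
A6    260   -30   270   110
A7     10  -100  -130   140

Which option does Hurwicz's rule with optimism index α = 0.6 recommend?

A6

A1: 0.6·260 + 0.4·(-150) = 96
A2: 0.6·140 + 0.4·(-120) = 36
A3: 0.6·220 + 0.4·(-10) = 128
A4: 0.6·210 + 0.4·(-120) = 78
A5: 0.6·230 + 0.4·(-110) = 94
A6: 0.6·270 + 0.4·(-30) = 150
A7: 0.6·140 + 0.4·(-130) = 32
Highest Hurwicz score = 150 → A6.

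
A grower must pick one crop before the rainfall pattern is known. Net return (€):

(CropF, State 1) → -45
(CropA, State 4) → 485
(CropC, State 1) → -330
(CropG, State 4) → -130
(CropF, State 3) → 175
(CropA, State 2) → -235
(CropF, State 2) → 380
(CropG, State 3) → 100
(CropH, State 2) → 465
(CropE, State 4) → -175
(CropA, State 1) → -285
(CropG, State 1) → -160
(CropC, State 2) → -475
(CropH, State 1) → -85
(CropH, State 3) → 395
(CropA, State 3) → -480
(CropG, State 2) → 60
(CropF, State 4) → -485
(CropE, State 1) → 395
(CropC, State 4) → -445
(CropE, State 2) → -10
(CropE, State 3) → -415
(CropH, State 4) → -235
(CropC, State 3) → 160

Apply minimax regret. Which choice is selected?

Column bests: State 1=395, State 2=465, State 3=395, State 4=485.
CropA regrets: 680, 700, 875, 0 → max 875
CropG regrets: 555, 405, 295, 615 → max 615
CropC regrets: 725, 940, 235, 930 → max 940
CropE regrets: 0, 475, 810, 660 → max 810
CropF regrets: 440, 85, 220, 970 → max 970
CropH regrets: 480, 0, 0, 720 → max 720
Smallest max regret = 615 → CropG.

CropG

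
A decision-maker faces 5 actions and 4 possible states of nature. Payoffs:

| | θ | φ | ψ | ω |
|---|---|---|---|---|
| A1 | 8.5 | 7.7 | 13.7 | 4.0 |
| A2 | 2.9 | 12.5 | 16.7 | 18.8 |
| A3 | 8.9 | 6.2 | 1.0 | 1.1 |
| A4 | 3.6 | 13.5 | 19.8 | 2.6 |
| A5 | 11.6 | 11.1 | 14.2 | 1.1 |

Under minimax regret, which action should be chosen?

Column bests: θ=11.6, φ=13.5, ψ=19.8, ω=18.8.
A1 regrets: 3.1, 5.8, 6.1, 14.8 → max 14.8
A2 regrets: 8.7, 1.0, 3.1, 0.0 → max 8.7
A3 regrets: 2.7, 7.3, 18.8, 17.7 → max 18.8
A4 regrets: 8.0, 0.0, 0.0, 16.2 → max 16.2
A5 regrets: 0.0, 2.4, 5.6, 17.7 → max 17.7
Smallest max regret = 8.7 → A2.

A2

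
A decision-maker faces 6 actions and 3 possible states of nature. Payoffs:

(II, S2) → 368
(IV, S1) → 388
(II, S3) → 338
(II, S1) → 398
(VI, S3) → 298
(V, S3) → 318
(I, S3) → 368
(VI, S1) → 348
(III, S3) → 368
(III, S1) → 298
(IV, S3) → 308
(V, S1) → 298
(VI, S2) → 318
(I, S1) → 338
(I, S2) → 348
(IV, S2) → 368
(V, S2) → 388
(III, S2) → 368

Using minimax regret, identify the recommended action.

II

Column bests: S1=398, S2=388, S3=368.
I regrets: 60, 40, 0 → max 60
II regrets: 0, 20, 30 → max 30
III regrets: 100, 20, 0 → max 100
IV regrets: 10, 20, 60 → max 60
V regrets: 100, 0, 50 → max 100
VI regrets: 50, 70, 70 → max 70
Smallest max regret = 30 → II.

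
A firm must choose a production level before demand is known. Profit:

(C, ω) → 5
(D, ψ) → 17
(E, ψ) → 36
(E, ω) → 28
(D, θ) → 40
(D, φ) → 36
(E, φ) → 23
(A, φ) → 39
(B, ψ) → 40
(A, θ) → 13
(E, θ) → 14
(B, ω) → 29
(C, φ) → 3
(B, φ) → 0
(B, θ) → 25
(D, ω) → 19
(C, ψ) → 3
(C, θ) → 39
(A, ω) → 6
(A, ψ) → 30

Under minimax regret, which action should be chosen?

Column bests: θ=40, φ=39, ψ=40, ω=29.
A regrets: 27, 0, 10, 23 → max 27
B regrets: 15, 39, 0, 0 → max 39
C regrets: 1, 36, 37, 24 → max 37
D regrets: 0, 3, 23, 10 → max 23
E regrets: 26, 16, 4, 1 → max 26
Smallest max regret = 23 → D.

D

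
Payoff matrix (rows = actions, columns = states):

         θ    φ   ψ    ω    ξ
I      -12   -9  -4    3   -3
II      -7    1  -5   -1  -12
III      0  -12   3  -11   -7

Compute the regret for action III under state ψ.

0

Best payoff under ψ is 3.
Regret = 3 − 3 = 0.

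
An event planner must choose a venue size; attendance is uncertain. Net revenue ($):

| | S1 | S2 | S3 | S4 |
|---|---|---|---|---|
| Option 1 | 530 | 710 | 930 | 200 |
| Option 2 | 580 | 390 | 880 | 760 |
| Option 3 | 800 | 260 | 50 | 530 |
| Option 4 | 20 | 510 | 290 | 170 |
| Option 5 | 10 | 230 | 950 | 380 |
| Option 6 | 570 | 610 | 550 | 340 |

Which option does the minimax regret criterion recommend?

Column bests: S1=800, S2=710, S3=950, S4=760.
Option 1 regrets: 270, 0, 20, 560 → max 560
Option 2 regrets: 220, 320, 70, 0 → max 320
Option 3 regrets: 0, 450, 900, 230 → max 900
Option 4 regrets: 780, 200, 660, 590 → max 780
Option 5 regrets: 790, 480, 0, 380 → max 790
Option 6 regrets: 230, 100, 400, 420 → max 420
Smallest max regret = 320 → Option 2.

Option 2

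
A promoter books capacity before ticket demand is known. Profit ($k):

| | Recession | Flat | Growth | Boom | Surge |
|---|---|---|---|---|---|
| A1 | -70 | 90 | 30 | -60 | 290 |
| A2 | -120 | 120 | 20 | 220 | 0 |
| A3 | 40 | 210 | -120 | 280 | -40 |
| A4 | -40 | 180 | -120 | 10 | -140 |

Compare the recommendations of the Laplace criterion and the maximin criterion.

laplace → A3; maximin → A1 (disagree)

Row averages: A1=56, A2=48, A3=74, A4=-22
Highest average = 74 → A3.
Row minima: A1=-70, A2=-120, A3=-120, A4=-140
Best worst-case = -70 → A1.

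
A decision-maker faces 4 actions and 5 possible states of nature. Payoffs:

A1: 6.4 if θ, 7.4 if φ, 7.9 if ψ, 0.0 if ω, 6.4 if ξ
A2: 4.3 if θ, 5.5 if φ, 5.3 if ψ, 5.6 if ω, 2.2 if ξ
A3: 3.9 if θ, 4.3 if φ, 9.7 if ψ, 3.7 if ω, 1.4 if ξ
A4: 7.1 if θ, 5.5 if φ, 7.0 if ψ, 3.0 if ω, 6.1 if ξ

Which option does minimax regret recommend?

Column bests: θ=7.1, φ=7.4, ψ=9.7, ω=5.6, ξ=6.4.
A1 regrets: 0.7, 0.0, 1.8, 5.6, 0.0 → max 5.6
A2 regrets: 2.8, 1.9, 4.4, 0.0, 4.2 → max 4.4
A3 regrets: 3.2, 3.1, 0.0, 1.9, 5.0 → max 5.0
A4 regrets: 0.0, 1.9, 2.7, 2.6, 0.3 → max 2.7
Smallest max regret = 2.7 → A4.

A4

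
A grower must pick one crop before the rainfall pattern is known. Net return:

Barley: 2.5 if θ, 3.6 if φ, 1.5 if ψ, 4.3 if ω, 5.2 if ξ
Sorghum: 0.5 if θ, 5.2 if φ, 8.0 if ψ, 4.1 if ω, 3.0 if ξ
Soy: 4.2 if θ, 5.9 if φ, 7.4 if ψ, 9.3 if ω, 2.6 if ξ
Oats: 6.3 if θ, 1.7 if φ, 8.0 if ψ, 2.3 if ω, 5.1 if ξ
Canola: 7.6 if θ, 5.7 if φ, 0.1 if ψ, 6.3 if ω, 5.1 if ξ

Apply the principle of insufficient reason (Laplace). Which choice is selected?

Row averages: Barley=3.42, Sorghum=4.16, Soy=5.88, Oats=4.68, Canola=4.96
Highest average = 5.88 → Soy.

Soy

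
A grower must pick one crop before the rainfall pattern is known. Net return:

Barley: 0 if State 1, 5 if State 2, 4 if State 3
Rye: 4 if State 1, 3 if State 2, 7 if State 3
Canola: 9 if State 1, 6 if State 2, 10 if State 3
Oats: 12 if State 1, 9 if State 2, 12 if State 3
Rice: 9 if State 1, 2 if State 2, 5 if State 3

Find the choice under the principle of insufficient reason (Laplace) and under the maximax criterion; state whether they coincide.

Row averages: Barley=3, Rye=14/3, Canola=25/3, Oats=11, Rice=16/3
Highest average = 11 → Oats.
Row maxima: Barley=5, Rye=7, Canola=10, Oats=12, Rice=9
Best best-case = 12 → Oats.

laplace → Oats; maximax → Oats (agree)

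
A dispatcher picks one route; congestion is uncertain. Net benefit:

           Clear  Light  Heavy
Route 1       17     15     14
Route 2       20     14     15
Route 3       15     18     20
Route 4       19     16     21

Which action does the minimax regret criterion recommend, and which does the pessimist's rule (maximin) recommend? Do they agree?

minimax regret → Route 4; maximin → Route 4 (agree)

Column bests: Clear=20, Light=18, Heavy=21.
Route 1 regrets: 3, 3, 7 → max 7
Route 2 regrets: 0, 4, 6 → max 6
Route 3 regrets: 5, 0, 1 → max 5
Route 4 regrets: 1, 2, 0 → max 2
Smallest max regret = 2 → Route 4.
Row minima: Route 1=14, Route 2=14, Route 3=15, Route 4=16
Best worst-case = 16 → Route 4.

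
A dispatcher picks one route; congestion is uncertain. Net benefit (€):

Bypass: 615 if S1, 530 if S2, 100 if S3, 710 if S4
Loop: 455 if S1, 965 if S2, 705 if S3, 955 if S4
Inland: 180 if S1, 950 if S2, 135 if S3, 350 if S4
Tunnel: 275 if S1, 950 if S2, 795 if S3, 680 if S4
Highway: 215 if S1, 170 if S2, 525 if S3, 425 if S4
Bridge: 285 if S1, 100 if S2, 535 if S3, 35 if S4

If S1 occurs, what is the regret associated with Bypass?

Best payoff under S1 is 615.
Regret = 615 − 615 = 0.

0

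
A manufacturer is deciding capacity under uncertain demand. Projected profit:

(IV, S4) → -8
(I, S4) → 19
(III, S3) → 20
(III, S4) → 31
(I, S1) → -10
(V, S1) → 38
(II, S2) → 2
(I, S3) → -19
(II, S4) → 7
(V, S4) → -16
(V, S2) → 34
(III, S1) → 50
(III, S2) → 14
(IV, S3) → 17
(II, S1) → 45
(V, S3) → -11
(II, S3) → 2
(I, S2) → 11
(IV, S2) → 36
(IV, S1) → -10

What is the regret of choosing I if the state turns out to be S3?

Best payoff under S3 is 20.
Regret = 20 − (-19) = 39.

39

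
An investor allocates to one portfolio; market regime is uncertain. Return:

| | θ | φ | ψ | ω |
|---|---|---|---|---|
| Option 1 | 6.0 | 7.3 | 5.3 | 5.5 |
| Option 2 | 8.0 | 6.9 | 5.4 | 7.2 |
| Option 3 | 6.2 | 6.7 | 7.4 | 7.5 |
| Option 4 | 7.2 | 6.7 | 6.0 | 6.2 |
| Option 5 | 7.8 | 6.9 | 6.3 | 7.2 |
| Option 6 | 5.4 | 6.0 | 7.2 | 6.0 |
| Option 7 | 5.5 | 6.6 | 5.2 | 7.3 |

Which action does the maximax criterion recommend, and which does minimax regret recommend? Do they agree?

Row maxima: Option 1=7.3, Option 2=8.0, Option 3=7.5, Option 4=7.2, Option 5=7.8, Option 6=7.2, Option 7=7.3
Best best-case = 8.0 → Option 2.
Column bests: θ=8.0, φ=7.3, ψ=7.4, ω=7.5.
Option 1 regrets: 2.0, 0.0, 2.1, 2.0 → max 2.1
Option 2 regrets: 0.0, 0.4, 2.0, 0.3 → max 2.0
Option 3 regrets: 1.8, 0.6, 0.0, 0.0 → max 1.8
Option 4 regrets: 0.8, 0.6, 1.4, 1.3 → max 1.4
Option 5 regrets: 0.2, 0.4, 1.1, 0.3 → max 1.1
Option 6 regrets: 2.6, 1.3, 0.2, 1.5 → max 2.6
Option 7 regrets: 2.5, 0.7, 2.2, 0.2 → max 2.5
Smallest max regret = 1.1 → Option 5.

maximax → Option 2; minimax regret → Option 5 (disagree)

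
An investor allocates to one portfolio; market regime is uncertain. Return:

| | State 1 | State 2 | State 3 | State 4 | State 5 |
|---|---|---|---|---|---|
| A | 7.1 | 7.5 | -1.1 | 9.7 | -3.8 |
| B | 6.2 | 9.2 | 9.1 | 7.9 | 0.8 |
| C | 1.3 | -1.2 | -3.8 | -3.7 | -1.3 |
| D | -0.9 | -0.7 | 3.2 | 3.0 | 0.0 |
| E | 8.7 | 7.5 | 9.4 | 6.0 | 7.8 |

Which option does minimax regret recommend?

Column bests: State 1=8.7, State 2=9.2, State 3=9.4, State 4=9.7, State 5=7.8.
A regrets: 1.6, 1.7, 10.5, 0.0, 11.6 → max 11.6
B regrets: 2.5, 0.0, 0.3, 1.8, 7.0 → max 7.0
C regrets: 7.4, 10.4, 13.2, 13.4, 9.1 → max 13.4
D regrets: 9.6, 9.9, 6.2, 6.7, 7.8 → max 9.9
E regrets: 0.0, 1.7, 0.0, 3.7, 0.0 → max 3.7
Smallest max regret = 3.7 → E.

E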